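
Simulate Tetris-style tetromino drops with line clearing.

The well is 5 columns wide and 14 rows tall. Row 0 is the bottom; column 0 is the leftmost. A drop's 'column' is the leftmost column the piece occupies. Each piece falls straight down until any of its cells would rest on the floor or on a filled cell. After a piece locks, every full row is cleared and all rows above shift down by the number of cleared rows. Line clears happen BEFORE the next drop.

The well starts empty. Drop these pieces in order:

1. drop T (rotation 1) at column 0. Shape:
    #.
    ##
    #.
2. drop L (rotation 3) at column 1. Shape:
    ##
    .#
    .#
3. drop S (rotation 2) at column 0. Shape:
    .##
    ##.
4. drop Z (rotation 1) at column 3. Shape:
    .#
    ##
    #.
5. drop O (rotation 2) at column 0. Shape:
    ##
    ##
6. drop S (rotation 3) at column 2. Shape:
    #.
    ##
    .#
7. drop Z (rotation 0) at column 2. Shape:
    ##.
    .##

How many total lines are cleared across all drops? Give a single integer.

Answer: 2

Derivation:
Drop 1: T rot1 at col 0 lands with bottom-row=0; cleared 0 line(s) (total 0); column heights now [3 2 0 0 0], max=3
Drop 2: L rot3 at col 1 lands with bottom-row=0; cleared 0 line(s) (total 0); column heights now [3 3 3 0 0], max=3
Drop 3: S rot2 at col 0 lands with bottom-row=3; cleared 0 line(s) (total 0); column heights now [4 5 5 0 0], max=5
Drop 4: Z rot1 at col 3 lands with bottom-row=0; cleared 1 line(s) (total 1); column heights now [3 4 4 1 2], max=4
Drop 5: O rot2 at col 0 lands with bottom-row=4; cleared 0 line(s) (total 1); column heights now [6 6 4 1 2], max=6
Drop 6: S rot3 at col 2 lands with bottom-row=3; cleared 0 line(s) (total 1); column heights now [6 6 6 5 2], max=6
Drop 7: Z rot0 at col 2 lands with bottom-row=5; cleared 1 line(s) (total 2); column heights now [5 5 6 6 2], max=6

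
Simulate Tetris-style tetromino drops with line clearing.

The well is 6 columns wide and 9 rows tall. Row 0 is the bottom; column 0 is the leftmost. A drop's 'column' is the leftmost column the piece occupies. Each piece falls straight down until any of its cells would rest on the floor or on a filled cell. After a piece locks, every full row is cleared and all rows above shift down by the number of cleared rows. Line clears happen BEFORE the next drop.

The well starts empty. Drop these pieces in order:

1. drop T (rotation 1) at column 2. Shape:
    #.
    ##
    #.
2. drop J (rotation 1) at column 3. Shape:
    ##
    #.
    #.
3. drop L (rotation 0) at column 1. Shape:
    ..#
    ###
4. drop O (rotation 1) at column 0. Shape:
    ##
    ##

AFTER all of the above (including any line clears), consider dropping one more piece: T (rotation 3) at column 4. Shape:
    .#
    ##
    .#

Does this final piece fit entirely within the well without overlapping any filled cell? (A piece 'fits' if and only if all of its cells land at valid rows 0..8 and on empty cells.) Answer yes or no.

Drop 1: T rot1 at col 2 lands with bottom-row=0; cleared 0 line(s) (total 0); column heights now [0 0 3 2 0 0], max=3
Drop 2: J rot1 at col 3 lands with bottom-row=2; cleared 0 line(s) (total 0); column heights now [0 0 3 5 5 0], max=5
Drop 3: L rot0 at col 1 lands with bottom-row=5; cleared 0 line(s) (total 0); column heights now [0 6 6 7 5 0], max=7
Drop 4: O rot1 at col 0 lands with bottom-row=6; cleared 0 line(s) (total 0); column heights now [8 8 6 7 5 0], max=8
Test piece T rot3 at col 4 (width 2): heights before test = [8 8 6 7 5 0]; fits = True

Answer: yes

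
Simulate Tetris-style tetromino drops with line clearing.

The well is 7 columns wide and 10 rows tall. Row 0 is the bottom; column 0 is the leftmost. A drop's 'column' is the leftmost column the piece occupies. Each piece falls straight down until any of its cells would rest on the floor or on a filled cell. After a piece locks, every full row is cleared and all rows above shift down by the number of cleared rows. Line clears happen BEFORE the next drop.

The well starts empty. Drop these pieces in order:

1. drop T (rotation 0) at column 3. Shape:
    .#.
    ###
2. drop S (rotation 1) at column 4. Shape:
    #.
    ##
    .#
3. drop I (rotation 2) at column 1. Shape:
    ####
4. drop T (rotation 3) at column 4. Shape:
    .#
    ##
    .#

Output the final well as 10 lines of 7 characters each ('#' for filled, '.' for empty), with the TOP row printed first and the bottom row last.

Drop 1: T rot0 at col 3 lands with bottom-row=0; cleared 0 line(s) (total 0); column heights now [0 0 0 1 2 1 0], max=2
Drop 2: S rot1 at col 4 lands with bottom-row=1; cleared 0 line(s) (total 0); column heights now [0 0 0 1 4 3 0], max=4
Drop 3: I rot2 at col 1 lands with bottom-row=4; cleared 0 line(s) (total 0); column heights now [0 5 5 5 5 3 0], max=5
Drop 4: T rot3 at col 4 lands with bottom-row=4; cleared 0 line(s) (total 0); column heights now [0 5 5 5 6 7 0], max=7

Answer: .......
.......
.......
.....#.
....##.
.#####.
....#..
....##.
....##.
...###.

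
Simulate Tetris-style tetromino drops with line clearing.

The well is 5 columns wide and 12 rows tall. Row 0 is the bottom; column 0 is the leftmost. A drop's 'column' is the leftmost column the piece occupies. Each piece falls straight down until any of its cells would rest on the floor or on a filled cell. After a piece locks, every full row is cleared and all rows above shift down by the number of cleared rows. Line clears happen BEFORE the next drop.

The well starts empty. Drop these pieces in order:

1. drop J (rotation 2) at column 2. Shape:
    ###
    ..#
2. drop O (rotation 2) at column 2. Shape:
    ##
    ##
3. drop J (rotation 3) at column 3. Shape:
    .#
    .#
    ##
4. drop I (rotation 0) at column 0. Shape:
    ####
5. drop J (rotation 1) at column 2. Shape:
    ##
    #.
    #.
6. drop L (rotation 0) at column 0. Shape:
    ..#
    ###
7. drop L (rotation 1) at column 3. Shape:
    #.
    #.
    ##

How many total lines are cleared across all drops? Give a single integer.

Answer: 2

Derivation:
Drop 1: J rot2 at col 2 lands with bottom-row=0; cleared 0 line(s) (total 0); column heights now [0 0 2 2 2], max=2
Drop 2: O rot2 at col 2 lands with bottom-row=2; cleared 0 line(s) (total 0); column heights now [0 0 4 4 2], max=4
Drop 3: J rot3 at col 3 lands with bottom-row=4; cleared 0 line(s) (total 0); column heights now [0 0 4 5 7], max=7
Drop 4: I rot0 at col 0 lands with bottom-row=5; cleared 1 line(s) (total 1); column heights now [0 0 4 5 6], max=6
Drop 5: J rot1 at col 2 lands with bottom-row=4; cleared 0 line(s) (total 1); column heights now [0 0 7 7 6], max=7
Drop 6: L rot0 at col 0 lands with bottom-row=7; cleared 0 line(s) (total 1); column heights now [8 8 9 7 6], max=9
Drop 7: L rot1 at col 3 lands with bottom-row=7; cleared 1 line(s) (total 2); column heights now [0 0 8 9 6], max=9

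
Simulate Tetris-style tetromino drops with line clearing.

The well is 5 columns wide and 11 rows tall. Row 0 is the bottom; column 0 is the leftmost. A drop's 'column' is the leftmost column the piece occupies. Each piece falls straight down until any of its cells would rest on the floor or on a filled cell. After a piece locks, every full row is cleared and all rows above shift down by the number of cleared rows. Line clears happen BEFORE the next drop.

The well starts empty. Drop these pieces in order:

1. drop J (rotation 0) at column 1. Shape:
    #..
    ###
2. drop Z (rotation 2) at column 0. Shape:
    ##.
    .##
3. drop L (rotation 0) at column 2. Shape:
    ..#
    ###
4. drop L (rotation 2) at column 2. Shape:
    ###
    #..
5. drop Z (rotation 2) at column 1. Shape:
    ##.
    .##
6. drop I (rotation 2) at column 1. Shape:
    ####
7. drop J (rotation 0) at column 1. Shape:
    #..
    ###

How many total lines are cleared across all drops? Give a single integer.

Answer: 1

Derivation:
Drop 1: J rot0 at col 1 lands with bottom-row=0; cleared 0 line(s) (total 0); column heights now [0 2 1 1 0], max=2
Drop 2: Z rot2 at col 0 lands with bottom-row=2; cleared 0 line(s) (total 0); column heights now [4 4 3 1 0], max=4
Drop 3: L rot0 at col 2 lands with bottom-row=3; cleared 1 line(s) (total 1); column heights now [0 3 3 1 4], max=4
Drop 4: L rot2 at col 2 lands with bottom-row=3; cleared 0 line(s) (total 1); column heights now [0 3 5 5 5], max=5
Drop 5: Z rot2 at col 1 lands with bottom-row=5; cleared 0 line(s) (total 1); column heights now [0 7 7 6 5], max=7
Drop 6: I rot2 at col 1 lands with bottom-row=7; cleared 0 line(s) (total 1); column heights now [0 8 8 8 8], max=8
Drop 7: J rot0 at col 1 lands with bottom-row=8; cleared 0 line(s) (total 1); column heights now [0 10 9 9 8], max=10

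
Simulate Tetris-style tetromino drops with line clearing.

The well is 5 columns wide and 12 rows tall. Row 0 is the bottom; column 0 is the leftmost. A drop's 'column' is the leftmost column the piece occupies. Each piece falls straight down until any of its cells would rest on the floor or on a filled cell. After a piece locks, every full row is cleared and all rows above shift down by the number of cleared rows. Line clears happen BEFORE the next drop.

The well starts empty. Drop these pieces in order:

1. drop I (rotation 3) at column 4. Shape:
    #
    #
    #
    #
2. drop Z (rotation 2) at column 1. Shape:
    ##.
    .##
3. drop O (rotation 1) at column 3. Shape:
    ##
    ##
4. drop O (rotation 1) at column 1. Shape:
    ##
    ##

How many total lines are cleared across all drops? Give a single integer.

Answer: 0

Derivation:
Drop 1: I rot3 at col 4 lands with bottom-row=0; cleared 0 line(s) (total 0); column heights now [0 0 0 0 4], max=4
Drop 2: Z rot2 at col 1 lands with bottom-row=0; cleared 0 line(s) (total 0); column heights now [0 2 2 1 4], max=4
Drop 3: O rot1 at col 3 lands with bottom-row=4; cleared 0 line(s) (total 0); column heights now [0 2 2 6 6], max=6
Drop 4: O rot1 at col 1 lands with bottom-row=2; cleared 0 line(s) (total 0); column heights now [0 4 4 6 6], max=6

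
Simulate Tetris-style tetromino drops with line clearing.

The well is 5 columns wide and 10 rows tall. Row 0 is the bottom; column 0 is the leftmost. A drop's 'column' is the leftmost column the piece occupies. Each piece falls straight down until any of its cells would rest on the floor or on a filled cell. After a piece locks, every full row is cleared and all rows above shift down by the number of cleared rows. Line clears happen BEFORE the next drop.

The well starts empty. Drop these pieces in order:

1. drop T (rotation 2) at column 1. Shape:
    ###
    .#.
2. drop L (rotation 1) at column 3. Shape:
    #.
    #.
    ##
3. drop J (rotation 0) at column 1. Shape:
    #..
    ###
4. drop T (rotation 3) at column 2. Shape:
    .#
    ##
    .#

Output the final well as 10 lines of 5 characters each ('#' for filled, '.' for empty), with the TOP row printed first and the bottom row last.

Drop 1: T rot2 at col 1 lands with bottom-row=0; cleared 0 line(s) (total 0); column heights now [0 2 2 2 0], max=2
Drop 2: L rot1 at col 3 lands with bottom-row=2; cleared 0 line(s) (total 0); column heights now [0 2 2 5 3], max=5
Drop 3: J rot0 at col 1 lands with bottom-row=5; cleared 0 line(s) (total 0); column heights now [0 7 6 6 3], max=7
Drop 4: T rot3 at col 2 lands with bottom-row=6; cleared 0 line(s) (total 0); column heights now [0 7 8 9 3], max=9

Answer: .....
...#.
..##.
.#.#.
.###.
...#.
...#.
...##
.###.
..#..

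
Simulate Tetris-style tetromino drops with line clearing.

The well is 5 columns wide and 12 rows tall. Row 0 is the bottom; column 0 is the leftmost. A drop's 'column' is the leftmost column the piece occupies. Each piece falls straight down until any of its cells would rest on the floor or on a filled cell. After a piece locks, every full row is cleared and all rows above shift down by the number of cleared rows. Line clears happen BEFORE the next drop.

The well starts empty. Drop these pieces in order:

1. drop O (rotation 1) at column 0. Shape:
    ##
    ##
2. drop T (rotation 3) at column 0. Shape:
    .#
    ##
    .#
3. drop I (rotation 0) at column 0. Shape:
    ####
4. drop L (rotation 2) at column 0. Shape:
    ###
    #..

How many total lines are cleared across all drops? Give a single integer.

Answer: 0

Derivation:
Drop 1: O rot1 at col 0 lands with bottom-row=0; cleared 0 line(s) (total 0); column heights now [2 2 0 0 0], max=2
Drop 2: T rot3 at col 0 lands with bottom-row=2; cleared 0 line(s) (total 0); column heights now [4 5 0 0 0], max=5
Drop 3: I rot0 at col 0 lands with bottom-row=5; cleared 0 line(s) (total 0); column heights now [6 6 6 6 0], max=6
Drop 4: L rot2 at col 0 lands with bottom-row=6; cleared 0 line(s) (total 0); column heights now [8 8 8 6 0], max=8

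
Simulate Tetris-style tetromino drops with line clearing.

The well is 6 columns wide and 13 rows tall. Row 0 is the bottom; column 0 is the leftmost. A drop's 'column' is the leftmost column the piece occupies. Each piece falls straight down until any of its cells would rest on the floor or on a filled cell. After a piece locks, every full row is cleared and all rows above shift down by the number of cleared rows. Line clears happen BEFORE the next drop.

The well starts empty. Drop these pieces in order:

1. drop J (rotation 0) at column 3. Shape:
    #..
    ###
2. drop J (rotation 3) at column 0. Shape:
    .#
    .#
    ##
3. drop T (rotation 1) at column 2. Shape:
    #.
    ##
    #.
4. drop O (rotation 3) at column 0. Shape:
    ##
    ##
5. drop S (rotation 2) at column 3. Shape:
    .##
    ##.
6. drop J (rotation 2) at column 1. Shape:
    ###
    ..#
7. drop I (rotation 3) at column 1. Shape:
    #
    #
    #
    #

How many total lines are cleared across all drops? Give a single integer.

Answer: 0

Derivation:
Drop 1: J rot0 at col 3 lands with bottom-row=0; cleared 0 line(s) (total 0); column heights now [0 0 0 2 1 1], max=2
Drop 2: J rot3 at col 0 lands with bottom-row=0; cleared 0 line(s) (total 0); column heights now [1 3 0 2 1 1], max=3
Drop 3: T rot1 at col 2 lands with bottom-row=1; cleared 0 line(s) (total 0); column heights now [1 3 4 3 1 1], max=4
Drop 4: O rot3 at col 0 lands with bottom-row=3; cleared 0 line(s) (total 0); column heights now [5 5 4 3 1 1], max=5
Drop 5: S rot2 at col 3 lands with bottom-row=3; cleared 0 line(s) (total 0); column heights now [5 5 4 4 5 5], max=5
Drop 6: J rot2 at col 1 lands with bottom-row=4; cleared 0 line(s) (total 0); column heights now [5 6 6 6 5 5], max=6
Drop 7: I rot3 at col 1 lands with bottom-row=6; cleared 0 line(s) (total 0); column heights now [5 10 6 6 5 5], max=10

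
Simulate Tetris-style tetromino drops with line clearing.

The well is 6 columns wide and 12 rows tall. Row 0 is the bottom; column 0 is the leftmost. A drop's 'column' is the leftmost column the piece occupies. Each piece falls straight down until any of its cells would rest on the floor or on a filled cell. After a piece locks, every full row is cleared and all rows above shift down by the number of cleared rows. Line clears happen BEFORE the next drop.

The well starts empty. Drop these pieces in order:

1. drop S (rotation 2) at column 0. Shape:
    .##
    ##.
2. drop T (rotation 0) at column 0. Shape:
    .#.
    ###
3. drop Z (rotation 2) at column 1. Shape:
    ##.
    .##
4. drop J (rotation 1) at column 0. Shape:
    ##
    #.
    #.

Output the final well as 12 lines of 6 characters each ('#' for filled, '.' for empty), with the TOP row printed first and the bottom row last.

Drop 1: S rot2 at col 0 lands with bottom-row=0; cleared 0 line(s) (total 0); column heights now [1 2 2 0 0 0], max=2
Drop 2: T rot0 at col 0 lands with bottom-row=2; cleared 0 line(s) (total 0); column heights now [3 4 3 0 0 0], max=4
Drop 3: Z rot2 at col 1 lands with bottom-row=3; cleared 0 line(s) (total 0); column heights now [3 5 5 4 0 0], max=5
Drop 4: J rot1 at col 0 lands with bottom-row=3; cleared 0 line(s) (total 0); column heights now [6 6 5 4 0 0], max=6

Answer: ......
......
......
......
......
......
##....
###...
####..
###...
.##...
##....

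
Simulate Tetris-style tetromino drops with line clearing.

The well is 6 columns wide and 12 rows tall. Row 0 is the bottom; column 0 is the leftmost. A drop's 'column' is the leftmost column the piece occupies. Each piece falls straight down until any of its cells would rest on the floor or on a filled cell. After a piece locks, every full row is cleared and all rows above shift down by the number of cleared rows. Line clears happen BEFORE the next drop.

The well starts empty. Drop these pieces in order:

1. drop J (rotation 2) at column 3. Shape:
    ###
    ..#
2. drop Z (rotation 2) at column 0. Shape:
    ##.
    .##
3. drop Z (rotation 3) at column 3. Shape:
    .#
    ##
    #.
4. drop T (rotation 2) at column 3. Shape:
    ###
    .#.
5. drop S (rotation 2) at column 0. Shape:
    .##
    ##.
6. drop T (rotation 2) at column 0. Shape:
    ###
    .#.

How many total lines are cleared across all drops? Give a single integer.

Answer: 0

Derivation:
Drop 1: J rot2 at col 3 lands with bottom-row=0; cleared 0 line(s) (total 0); column heights now [0 0 0 2 2 2], max=2
Drop 2: Z rot2 at col 0 lands with bottom-row=0; cleared 0 line(s) (total 0); column heights now [2 2 1 2 2 2], max=2
Drop 3: Z rot3 at col 3 lands with bottom-row=2; cleared 0 line(s) (total 0); column heights now [2 2 1 4 5 2], max=5
Drop 4: T rot2 at col 3 lands with bottom-row=5; cleared 0 line(s) (total 0); column heights now [2 2 1 7 7 7], max=7
Drop 5: S rot2 at col 0 lands with bottom-row=2; cleared 0 line(s) (total 0); column heights now [3 4 4 7 7 7], max=7
Drop 6: T rot2 at col 0 lands with bottom-row=4; cleared 0 line(s) (total 0); column heights now [6 6 6 7 7 7], max=7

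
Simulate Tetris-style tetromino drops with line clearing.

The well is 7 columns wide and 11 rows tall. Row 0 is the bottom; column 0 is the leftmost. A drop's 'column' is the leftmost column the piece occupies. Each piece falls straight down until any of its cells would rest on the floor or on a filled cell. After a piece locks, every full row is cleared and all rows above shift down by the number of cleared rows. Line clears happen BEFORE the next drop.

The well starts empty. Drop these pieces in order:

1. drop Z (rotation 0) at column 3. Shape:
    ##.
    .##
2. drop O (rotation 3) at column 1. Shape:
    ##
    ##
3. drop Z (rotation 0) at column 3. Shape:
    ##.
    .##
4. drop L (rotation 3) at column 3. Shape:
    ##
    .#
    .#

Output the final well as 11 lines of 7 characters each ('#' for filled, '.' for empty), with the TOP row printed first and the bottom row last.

Drop 1: Z rot0 at col 3 lands with bottom-row=0; cleared 0 line(s) (total 0); column heights now [0 0 0 2 2 1 0], max=2
Drop 2: O rot3 at col 1 lands with bottom-row=0; cleared 0 line(s) (total 0); column heights now [0 2 2 2 2 1 0], max=2
Drop 3: Z rot0 at col 3 lands with bottom-row=2; cleared 0 line(s) (total 0); column heights now [0 2 2 4 4 3 0], max=4
Drop 4: L rot3 at col 3 lands with bottom-row=4; cleared 0 line(s) (total 0); column heights now [0 2 2 7 7 3 0], max=7

Answer: .......
.......
.......
.......
...##..
....#..
....#..
...##..
....##.
.####..
.##.##.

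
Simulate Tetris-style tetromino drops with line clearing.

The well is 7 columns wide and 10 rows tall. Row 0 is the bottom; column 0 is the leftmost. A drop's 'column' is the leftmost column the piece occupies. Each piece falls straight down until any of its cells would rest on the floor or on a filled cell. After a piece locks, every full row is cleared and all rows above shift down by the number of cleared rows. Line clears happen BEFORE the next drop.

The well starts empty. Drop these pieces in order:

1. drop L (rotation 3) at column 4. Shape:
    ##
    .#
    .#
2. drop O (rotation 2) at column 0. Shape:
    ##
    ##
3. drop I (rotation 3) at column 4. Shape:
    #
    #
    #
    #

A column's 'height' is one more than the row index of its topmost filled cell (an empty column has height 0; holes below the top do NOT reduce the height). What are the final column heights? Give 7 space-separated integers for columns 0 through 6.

Drop 1: L rot3 at col 4 lands with bottom-row=0; cleared 0 line(s) (total 0); column heights now [0 0 0 0 3 3 0], max=3
Drop 2: O rot2 at col 0 lands with bottom-row=0; cleared 0 line(s) (total 0); column heights now [2 2 0 0 3 3 0], max=3
Drop 3: I rot3 at col 4 lands with bottom-row=3; cleared 0 line(s) (total 0); column heights now [2 2 0 0 7 3 0], max=7

Answer: 2 2 0 0 7 3 0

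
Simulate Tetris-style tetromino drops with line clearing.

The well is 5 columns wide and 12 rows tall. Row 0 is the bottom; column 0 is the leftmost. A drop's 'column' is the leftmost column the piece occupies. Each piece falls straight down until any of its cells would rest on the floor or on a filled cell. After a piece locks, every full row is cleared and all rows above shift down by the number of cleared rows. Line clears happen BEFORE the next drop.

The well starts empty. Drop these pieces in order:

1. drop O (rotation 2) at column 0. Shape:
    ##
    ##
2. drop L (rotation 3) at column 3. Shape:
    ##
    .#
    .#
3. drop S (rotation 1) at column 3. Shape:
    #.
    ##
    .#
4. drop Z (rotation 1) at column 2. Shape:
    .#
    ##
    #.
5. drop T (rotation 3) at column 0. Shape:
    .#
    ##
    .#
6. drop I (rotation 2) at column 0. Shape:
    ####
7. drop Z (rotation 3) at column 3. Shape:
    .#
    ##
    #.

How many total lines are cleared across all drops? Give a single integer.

Drop 1: O rot2 at col 0 lands with bottom-row=0; cleared 0 line(s) (total 0); column heights now [2 2 0 0 0], max=2
Drop 2: L rot3 at col 3 lands with bottom-row=0; cleared 0 line(s) (total 0); column heights now [2 2 0 3 3], max=3
Drop 3: S rot1 at col 3 lands with bottom-row=3; cleared 0 line(s) (total 0); column heights now [2 2 0 6 5], max=6
Drop 4: Z rot1 at col 2 lands with bottom-row=5; cleared 0 line(s) (total 0); column heights now [2 2 7 8 5], max=8
Drop 5: T rot3 at col 0 lands with bottom-row=2; cleared 0 line(s) (total 0); column heights now [4 5 7 8 5], max=8
Drop 6: I rot2 at col 0 lands with bottom-row=8; cleared 0 line(s) (total 0); column heights now [9 9 9 9 5], max=9
Drop 7: Z rot3 at col 3 lands with bottom-row=9; cleared 0 line(s) (total 0); column heights now [9 9 9 11 12], max=12

Answer: 0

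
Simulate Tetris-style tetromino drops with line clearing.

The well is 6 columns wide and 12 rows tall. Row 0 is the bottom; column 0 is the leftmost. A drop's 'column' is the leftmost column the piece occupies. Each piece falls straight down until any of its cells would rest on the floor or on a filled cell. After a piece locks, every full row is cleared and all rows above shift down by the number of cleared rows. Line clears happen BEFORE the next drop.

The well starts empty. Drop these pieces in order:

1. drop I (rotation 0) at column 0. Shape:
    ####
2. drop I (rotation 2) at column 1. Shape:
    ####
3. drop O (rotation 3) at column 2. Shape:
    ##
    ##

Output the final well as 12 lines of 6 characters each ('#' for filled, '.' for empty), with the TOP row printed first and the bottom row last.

Answer: ......
......
......
......
......
......
......
......
..##..
..##..
.####.
####..

Derivation:
Drop 1: I rot0 at col 0 lands with bottom-row=0; cleared 0 line(s) (total 0); column heights now [1 1 1 1 0 0], max=1
Drop 2: I rot2 at col 1 lands with bottom-row=1; cleared 0 line(s) (total 0); column heights now [1 2 2 2 2 0], max=2
Drop 3: O rot3 at col 2 lands with bottom-row=2; cleared 0 line(s) (total 0); column heights now [1 2 4 4 2 0], max=4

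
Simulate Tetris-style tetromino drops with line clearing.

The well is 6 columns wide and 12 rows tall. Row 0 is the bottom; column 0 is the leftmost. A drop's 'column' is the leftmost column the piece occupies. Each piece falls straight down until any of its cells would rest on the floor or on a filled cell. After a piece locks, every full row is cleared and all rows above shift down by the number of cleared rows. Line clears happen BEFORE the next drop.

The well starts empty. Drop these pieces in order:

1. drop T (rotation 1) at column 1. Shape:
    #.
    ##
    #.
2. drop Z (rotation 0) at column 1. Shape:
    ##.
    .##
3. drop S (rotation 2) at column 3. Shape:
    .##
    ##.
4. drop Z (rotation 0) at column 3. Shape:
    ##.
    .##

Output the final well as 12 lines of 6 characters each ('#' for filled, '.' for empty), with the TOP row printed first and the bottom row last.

Drop 1: T rot1 at col 1 lands with bottom-row=0; cleared 0 line(s) (total 0); column heights now [0 3 2 0 0 0], max=3
Drop 2: Z rot0 at col 1 lands with bottom-row=2; cleared 0 line(s) (total 0); column heights now [0 4 4 3 0 0], max=4
Drop 3: S rot2 at col 3 lands with bottom-row=3; cleared 0 line(s) (total 0); column heights now [0 4 4 4 5 5], max=5
Drop 4: Z rot0 at col 3 lands with bottom-row=5; cleared 0 line(s) (total 0); column heights now [0 4 4 7 7 6], max=7

Answer: ......
......
......
......
......
...##.
....##
....##
.####.
.###..
.##...
.#....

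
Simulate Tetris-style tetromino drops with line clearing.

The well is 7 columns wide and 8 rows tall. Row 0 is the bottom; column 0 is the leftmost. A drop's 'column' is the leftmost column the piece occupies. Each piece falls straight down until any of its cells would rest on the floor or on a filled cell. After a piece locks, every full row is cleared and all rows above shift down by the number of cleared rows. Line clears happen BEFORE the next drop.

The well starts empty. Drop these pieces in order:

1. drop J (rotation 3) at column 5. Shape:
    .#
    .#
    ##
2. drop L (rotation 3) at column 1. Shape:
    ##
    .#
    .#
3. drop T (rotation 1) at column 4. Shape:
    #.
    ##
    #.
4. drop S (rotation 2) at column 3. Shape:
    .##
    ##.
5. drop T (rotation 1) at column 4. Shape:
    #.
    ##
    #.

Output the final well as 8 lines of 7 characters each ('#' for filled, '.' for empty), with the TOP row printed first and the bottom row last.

Answer: ....#..
....##.
....#..
....##.
...##..
.##.#.#
..#.###
..#.###

Derivation:
Drop 1: J rot3 at col 5 lands with bottom-row=0; cleared 0 line(s) (total 0); column heights now [0 0 0 0 0 1 3], max=3
Drop 2: L rot3 at col 1 lands with bottom-row=0; cleared 0 line(s) (total 0); column heights now [0 3 3 0 0 1 3], max=3
Drop 3: T rot1 at col 4 lands with bottom-row=0; cleared 0 line(s) (total 0); column heights now [0 3 3 0 3 2 3], max=3
Drop 4: S rot2 at col 3 lands with bottom-row=3; cleared 0 line(s) (total 0); column heights now [0 3 3 4 5 5 3], max=5
Drop 5: T rot1 at col 4 lands with bottom-row=5; cleared 0 line(s) (total 0); column heights now [0 3 3 4 8 7 3], max=8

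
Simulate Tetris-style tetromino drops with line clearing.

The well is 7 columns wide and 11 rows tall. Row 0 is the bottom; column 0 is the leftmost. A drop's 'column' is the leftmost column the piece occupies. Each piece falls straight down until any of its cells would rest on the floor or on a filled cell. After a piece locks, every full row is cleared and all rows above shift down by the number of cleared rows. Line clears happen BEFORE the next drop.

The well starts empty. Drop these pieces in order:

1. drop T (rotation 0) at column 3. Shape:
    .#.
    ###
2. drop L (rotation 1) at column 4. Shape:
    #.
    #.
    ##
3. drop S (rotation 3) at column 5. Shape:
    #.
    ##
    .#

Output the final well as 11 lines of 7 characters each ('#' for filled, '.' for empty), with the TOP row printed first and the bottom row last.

Drop 1: T rot0 at col 3 lands with bottom-row=0; cleared 0 line(s) (total 0); column heights now [0 0 0 1 2 1 0], max=2
Drop 2: L rot1 at col 4 lands with bottom-row=2; cleared 0 line(s) (total 0); column heights now [0 0 0 1 5 3 0], max=5
Drop 3: S rot3 at col 5 lands with bottom-row=2; cleared 0 line(s) (total 0); column heights now [0 0 0 1 5 5 4], max=5

Answer: .......
.......
.......
.......
.......
.......
....##.
....###
....###
....#..
...###.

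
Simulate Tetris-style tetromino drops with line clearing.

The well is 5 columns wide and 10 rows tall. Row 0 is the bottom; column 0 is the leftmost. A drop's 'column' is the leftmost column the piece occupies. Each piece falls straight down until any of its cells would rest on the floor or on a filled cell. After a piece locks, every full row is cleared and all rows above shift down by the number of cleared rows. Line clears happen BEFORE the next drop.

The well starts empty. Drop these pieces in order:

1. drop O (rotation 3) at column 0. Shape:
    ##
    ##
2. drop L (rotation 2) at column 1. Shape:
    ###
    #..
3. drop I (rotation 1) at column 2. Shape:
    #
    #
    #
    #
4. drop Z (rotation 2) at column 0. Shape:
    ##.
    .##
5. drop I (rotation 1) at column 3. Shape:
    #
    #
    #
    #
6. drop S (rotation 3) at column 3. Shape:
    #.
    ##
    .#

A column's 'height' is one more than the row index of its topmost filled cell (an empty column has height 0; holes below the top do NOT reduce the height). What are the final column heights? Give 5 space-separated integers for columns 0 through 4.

Drop 1: O rot3 at col 0 lands with bottom-row=0; cleared 0 line(s) (total 0); column heights now [2 2 0 0 0], max=2
Drop 2: L rot2 at col 1 lands with bottom-row=2; cleared 0 line(s) (total 0); column heights now [2 4 4 4 0], max=4
Drop 3: I rot1 at col 2 lands with bottom-row=4; cleared 0 line(s) (total 0); column heights now [2 4 8 4 0], max=8
Drop 4: Z rot2 at col 0 lands with bottom-row=8; cleared 0 line(s) (total 0); column heights now [10 10 9 4 0], max=10
Drop 5: I rot1 at col 3 lands with bottom-row=4; cleared 0 line(s) (total 0); column heights now [10 10 9 8 0], max=10
Drop 6: S rot3 at col 3 lands with bottom-row=7; cleared 0 line(s) (total 0); column heights now [10 10 9 10 9], max=10

Answer: 10 10 9 10 9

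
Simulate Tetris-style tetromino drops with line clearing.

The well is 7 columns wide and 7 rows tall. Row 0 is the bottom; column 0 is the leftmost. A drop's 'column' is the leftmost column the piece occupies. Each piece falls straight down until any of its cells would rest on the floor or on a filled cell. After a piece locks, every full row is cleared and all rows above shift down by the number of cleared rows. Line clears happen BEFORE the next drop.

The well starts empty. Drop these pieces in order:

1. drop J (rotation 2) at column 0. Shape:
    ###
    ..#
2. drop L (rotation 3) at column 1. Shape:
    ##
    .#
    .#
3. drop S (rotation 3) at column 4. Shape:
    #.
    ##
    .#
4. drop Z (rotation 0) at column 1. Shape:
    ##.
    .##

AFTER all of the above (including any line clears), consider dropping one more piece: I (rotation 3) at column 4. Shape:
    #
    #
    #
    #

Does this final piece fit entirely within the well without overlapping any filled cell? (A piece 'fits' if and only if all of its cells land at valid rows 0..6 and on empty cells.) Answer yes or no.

Drop 1: J rot2 at col 0 lands with bottom-row=0; cleared 0 line(s) (total 0); column heights now [2 2 2 0 0 0 0], max=2
Drop 2: L rot3 at col 1 lands with bottom-row=2; cleared 0 line(s) (total 0); column heights now [2 5 5 0 0 0 0], max=5
Drop 3: S rot3 at col 4 lands with bottom-row=0; cleared 0 line(s) (total 0); column heights now [2 5 5 0 3 2 0], max=5
Drop 4: Z rot0 at col 1 lands with bottom-row=5; cleared 0 line(s) (total 0); column heights now [2 7 7 6 3 2 0], max=7
Test piece I rot3 at col 4 (width 1): heights before test = [2 7 7 6 3 2 0]; fits = True

Answer: yes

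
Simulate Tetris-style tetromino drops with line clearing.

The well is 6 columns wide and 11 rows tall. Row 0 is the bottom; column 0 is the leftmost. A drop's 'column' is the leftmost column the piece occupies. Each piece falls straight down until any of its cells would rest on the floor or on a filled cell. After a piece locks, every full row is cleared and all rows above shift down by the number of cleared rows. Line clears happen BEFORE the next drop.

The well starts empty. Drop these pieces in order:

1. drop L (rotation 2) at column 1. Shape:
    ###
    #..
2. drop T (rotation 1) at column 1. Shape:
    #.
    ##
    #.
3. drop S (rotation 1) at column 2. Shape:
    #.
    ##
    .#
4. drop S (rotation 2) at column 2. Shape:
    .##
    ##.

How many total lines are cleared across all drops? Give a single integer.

Drop 1: L rot2 at col 1 lands with bottom-row=0; cleared 0 line(s) (total 0); column heights now [0 2 2 2 0 0], max=2
Drop 2: T rot1 at col 1 lands with bottom-row=2; cleared 0 line(s) (total 0); column heights now [0 5 4 2 0 0], max=5
Drop 3: S rot1 at col 2 lands with bottom-row=3; cleared 0 line(s) (total 0); column heights now [0 5 6 5 0 0], max=6
Drop 4: S rot2 at col 2 lands with bottom-row=6; cleared 0 line(s) (total 0); column heights now [0 5 7 8 8 0], max=8

Answer: 0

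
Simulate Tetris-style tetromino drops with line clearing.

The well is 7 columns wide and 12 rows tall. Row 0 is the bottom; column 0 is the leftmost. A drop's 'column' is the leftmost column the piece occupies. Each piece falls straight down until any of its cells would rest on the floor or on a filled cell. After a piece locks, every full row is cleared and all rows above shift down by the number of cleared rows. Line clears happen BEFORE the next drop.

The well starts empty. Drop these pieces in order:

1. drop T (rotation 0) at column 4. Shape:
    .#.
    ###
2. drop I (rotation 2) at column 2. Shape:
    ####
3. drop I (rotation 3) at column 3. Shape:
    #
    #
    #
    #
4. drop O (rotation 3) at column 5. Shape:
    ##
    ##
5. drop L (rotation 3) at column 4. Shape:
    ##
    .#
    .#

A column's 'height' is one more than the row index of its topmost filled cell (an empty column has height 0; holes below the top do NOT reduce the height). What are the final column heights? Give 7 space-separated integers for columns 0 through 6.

Drop 1: T rot0 at col 4 lands with bottom-row=0; cleared 0 line(s) (total 0); column heights now [0 0 0 0 1 2 1], max=2
Drop 2: I rot2 at col 2 lands with bottom-row=2; cleared 0 line(s) (total 0); column heights now [0 0 3 3 3 3 1], max=3
Drop 3: I rot3 at col 3 lands with bottom-row=3; cleared 0 line(s) (total 0); column heights now [0 0 3 7 3 3 1], max=7
Drop 4: O rot3 at col 5 lands with bottom-row=3; cleared 0 line(s) (total 0); column heights now [0 0 3 7 3 5 5], max=7
Drop 5: L rot3 at col 4 lands with bottom-row=5; cleared 0 line(s) (total 0); column heights now [0 0 3 7 8 8 5], max=8

Answer: 0 0 3 7 8 8 5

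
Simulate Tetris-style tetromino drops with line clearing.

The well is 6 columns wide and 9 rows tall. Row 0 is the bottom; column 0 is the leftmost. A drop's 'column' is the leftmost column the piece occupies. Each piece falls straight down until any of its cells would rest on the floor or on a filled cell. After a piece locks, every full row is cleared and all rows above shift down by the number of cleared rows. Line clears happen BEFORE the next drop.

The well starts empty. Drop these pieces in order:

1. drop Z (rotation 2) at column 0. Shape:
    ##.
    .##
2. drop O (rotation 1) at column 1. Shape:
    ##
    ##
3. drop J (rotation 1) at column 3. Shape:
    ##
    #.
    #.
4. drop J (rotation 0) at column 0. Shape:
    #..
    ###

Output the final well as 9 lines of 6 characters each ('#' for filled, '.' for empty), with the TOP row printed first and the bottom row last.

Answer: ......
......
......
#.....
###...
.##...
.####.
##.#..
.###..

Derivation:
Drop 1: Z rot2 at col 0 lands with bottom-row=0; cleared 0 line(s) (total 0); column heights now [2 2 1 0 0 0], max=2
Drop 2: O rot1 at col 1 lands with bottom-row=2; cleared 0 line(s) (total 0); column heights now [2 4 4 0 0 0], max=4
Drop 3: J rot1 at col 3 lands with bottom-row=0; cleared 0 line(s) (total 0); column heights now [2 4 4 3 3 0], max=4
Drop 4: J rot0 at col 0 lands with bottom-row=4; cleared 0 line(s) (total 0); column heights now [6 5 5 3 3 0], max=6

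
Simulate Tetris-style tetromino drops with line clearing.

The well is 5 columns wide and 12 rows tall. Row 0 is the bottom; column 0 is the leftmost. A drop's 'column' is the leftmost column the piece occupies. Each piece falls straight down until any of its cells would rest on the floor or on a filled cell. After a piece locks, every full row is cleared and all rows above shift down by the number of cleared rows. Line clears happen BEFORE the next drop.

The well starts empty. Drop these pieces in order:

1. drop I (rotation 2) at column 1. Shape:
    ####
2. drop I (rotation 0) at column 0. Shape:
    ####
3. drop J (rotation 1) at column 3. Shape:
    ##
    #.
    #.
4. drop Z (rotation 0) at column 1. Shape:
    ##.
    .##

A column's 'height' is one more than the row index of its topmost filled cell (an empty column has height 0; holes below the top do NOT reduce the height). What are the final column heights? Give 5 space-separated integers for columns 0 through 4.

Drop 1: I rot2 at col 1 lands with bottom-row=0; cleared 0 line(s) (total 0); column heights now [0 1 1 1 1], max=1
Drop 2: I rot0 at col 0 lands with bottom-row=1; cleared 0 line(s) (total 0); column heights now [2 2 2 2 1], max=2
Drop 3: J rot1 at col 3 lands with bottom-row=2; cleared 0 line(s) (total 0); column heights now [2 2 2 5 5], max=5
Drop 4: Z rot0 at col 1 lands with bottom-row=5; cleared 0 line(s) (total 0); column heights now [2 7 7 6 5], max=7

Answer: 2 7 7 6 5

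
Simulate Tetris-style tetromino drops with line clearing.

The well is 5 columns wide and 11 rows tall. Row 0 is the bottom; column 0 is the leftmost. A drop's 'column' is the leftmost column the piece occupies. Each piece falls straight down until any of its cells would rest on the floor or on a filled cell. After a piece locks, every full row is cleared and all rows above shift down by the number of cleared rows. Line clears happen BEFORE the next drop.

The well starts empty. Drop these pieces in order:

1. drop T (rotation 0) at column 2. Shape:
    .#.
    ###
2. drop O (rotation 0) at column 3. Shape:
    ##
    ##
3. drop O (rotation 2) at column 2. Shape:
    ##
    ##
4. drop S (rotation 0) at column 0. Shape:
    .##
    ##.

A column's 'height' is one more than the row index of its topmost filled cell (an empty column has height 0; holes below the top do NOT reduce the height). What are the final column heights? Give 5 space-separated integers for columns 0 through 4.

Answer: 6 7 7 6 4

Derivation:
Drop 1: T rot0 at col 2 lands with bottom-row=0; cleared 0 line(s) (total 0); column heights now [0 0 1 2 1], max=2
Drop 2: O rot0 at col 3 lands with bottom-row=2; cleared 0 line(s) (total 0); column heights now [0 0 1 4 4], max=4
Drop 3: O rot2 at col 2 lands with bottom-row=4; cleared 0 line(s) (total 0); column heights now [0 0 6 6 4], max=6
Drop 4: S rot0 at col 0 lands with bottom-row=5; cleared 0 line(s) (total 0); column heights now [6 7 7 6 4], max=7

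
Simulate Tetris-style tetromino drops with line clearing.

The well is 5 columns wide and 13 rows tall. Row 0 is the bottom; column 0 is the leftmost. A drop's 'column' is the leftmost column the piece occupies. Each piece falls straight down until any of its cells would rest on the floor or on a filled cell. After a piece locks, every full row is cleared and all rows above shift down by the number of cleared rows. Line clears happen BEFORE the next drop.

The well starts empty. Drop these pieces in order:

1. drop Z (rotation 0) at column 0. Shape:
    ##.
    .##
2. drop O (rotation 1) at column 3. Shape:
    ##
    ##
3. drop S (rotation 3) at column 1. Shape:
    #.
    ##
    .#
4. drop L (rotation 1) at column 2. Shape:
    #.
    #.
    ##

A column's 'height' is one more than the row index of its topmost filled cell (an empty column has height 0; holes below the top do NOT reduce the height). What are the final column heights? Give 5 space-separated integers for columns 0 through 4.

Drop 1: Z rot0 at col 0 lands with bottom-row=0; cleared 0 line(s) (total 0); column heights now [2 2 1 0 0], max=2
Drop 2: O rot1 at col 3 lands with bottom-row=0; cleared 0 line(s) (total 0); column heights now [2 2 1 2 2], max=2
Drop 3: S rot3 at col 1 lands with bottom-row=1; cleared 1 line(s) (total 1); column heights now [0 3 2 1 1], max=3
Drop 4: L rot1 at col 2 lands with bottom-row=2; cleared 0 line(s) (total 1); column heights now [0 3 5 3 1], max=5

Answer: 0 3 5 3 1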